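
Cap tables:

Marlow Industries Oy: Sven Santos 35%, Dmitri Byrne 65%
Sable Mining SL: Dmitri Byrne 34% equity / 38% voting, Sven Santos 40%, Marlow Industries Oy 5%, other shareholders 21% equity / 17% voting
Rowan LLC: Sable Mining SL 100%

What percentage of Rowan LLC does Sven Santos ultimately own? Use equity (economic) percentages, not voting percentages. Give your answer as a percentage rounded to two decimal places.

41.75%

Sven reaches Rowan along 2 paths.
Via Sable: 40% × 100% = 40%.
Via Marlow → Sable: 35% × 5% × 100% = 1.75%.
Total: 40% + 1.75% = 41.75%.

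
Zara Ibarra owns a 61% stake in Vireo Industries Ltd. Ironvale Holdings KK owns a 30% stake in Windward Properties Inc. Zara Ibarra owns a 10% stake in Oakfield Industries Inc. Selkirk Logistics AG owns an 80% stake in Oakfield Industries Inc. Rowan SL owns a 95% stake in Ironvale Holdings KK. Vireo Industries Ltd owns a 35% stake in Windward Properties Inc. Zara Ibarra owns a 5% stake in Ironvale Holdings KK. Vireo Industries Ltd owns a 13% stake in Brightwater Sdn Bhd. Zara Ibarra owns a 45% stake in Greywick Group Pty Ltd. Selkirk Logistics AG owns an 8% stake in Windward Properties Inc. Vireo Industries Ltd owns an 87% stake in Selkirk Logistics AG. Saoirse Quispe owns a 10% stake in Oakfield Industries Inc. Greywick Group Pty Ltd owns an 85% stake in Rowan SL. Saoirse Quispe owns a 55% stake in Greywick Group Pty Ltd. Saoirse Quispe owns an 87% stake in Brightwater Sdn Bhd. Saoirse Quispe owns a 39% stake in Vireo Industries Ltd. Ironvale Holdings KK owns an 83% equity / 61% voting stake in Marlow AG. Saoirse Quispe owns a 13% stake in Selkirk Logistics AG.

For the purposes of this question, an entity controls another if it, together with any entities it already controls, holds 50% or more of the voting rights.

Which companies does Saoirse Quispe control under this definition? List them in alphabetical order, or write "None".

Brightwater Sdn Bhd, Greywick Group Pty Ltd, Ironvale Holdings KK, Marlow AG, Rowan SL

Saoirse holds 55% of Greywick, so Saoirse controls Greywick.
Greywick holds 85% of Rowan, so Saoirse controls Rowan.
Rowan holds 95% of Ironvale, so Saoirse controls Ironvale.
Ironvale holds 61% of Marlow, so Saoirse controls Marlow.
Saoirse holds 87% of Brightwater, so Saoirse controls Brightwater.
No other company's threshold is met.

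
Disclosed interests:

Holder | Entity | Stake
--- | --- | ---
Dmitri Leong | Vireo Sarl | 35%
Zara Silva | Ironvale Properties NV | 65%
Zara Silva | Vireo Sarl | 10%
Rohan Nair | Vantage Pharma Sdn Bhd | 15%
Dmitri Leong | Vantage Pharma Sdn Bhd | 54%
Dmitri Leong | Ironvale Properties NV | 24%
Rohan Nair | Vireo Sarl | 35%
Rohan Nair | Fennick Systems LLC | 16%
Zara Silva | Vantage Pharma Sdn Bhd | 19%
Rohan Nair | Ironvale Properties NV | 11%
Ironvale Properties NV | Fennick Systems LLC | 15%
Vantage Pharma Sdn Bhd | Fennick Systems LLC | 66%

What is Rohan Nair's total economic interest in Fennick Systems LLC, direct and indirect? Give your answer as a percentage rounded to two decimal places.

Rohan reaches Fennick along 3 paths.
Via Ironvale: 11% × 15% = 1.65%.
Via Vantage: 15% × 66% = 9.9%.
Direct stake: 16% = 16%.
Total: 1.65% + 9.9% + 16% = 27.55%.

27.55%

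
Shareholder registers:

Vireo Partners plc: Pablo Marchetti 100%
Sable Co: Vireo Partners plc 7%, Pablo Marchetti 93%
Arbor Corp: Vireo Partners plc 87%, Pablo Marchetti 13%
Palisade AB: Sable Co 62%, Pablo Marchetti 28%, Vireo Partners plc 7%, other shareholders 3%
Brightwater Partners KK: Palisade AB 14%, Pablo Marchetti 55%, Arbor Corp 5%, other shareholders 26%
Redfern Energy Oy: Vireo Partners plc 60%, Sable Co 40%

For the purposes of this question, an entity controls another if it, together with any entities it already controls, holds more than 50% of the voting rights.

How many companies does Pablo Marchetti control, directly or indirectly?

Pablo holds 100% of Vireo, so Pablo controls Vireo.
Vireo and Pablo together hold 7% + 93% = 100% of Sable, so Pablo controls Sable.
Vireo and Pablo together hold 87% + 13% = 100% of Arbor, so Pablo controls Arbor.
Sable and Pablo and Vireo together hold 62% + 28% + 7% = 97% of Palisade, so Pablo controls Palisade.
Palisade and Pablo and Arbor together hold 14% + 55% + 5% = 74% of Brightwater, so Pablo controls Brightwater.
Vireo and Sable together hold 60% + 40% = 100% of Redfern, so Pablo controls Redfern.
Pablo controls 6 companies.

6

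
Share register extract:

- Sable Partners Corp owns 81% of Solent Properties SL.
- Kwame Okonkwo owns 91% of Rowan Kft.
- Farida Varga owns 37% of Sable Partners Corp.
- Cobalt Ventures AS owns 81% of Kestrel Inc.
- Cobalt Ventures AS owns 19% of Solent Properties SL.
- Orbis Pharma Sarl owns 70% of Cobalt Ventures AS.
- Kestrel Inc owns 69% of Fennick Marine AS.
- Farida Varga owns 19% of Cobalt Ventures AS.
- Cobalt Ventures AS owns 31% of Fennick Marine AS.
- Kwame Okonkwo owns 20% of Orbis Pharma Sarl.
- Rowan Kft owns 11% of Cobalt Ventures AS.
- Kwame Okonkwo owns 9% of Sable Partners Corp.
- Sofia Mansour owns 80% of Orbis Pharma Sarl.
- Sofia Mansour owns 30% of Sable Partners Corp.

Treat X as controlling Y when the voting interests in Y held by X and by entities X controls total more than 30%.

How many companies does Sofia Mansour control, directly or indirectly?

Sofia holds 80% of Orbis, so Sofia controls Orbis.
Orbis holds 70% of Cobalt, so Sofia controls Cobalt.
Cobalt holds 81% of Kestrel, so Sofia controls Kestrel.
Kestrel and Cobalt together hold 69% + 31% = 100% of Fennick, so Sofia controls Fennick.
No other company's threshold is met.
Sofia controls 4 companies.

4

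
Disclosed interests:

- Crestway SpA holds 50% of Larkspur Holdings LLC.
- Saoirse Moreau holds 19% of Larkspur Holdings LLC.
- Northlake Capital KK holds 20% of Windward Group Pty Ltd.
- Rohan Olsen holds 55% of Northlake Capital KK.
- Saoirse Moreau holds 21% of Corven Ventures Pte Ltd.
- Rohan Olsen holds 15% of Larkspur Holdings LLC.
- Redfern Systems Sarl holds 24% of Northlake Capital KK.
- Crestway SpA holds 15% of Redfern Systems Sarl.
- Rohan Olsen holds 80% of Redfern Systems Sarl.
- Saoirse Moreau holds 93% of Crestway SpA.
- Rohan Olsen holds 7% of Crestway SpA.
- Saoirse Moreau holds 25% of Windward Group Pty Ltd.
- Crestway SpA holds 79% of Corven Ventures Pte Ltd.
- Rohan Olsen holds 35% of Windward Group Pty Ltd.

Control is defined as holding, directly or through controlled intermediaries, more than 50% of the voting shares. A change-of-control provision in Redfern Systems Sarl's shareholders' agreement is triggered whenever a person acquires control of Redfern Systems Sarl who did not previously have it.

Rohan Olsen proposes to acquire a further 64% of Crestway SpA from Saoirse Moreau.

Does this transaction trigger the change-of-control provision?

No

The purchase adds only to Rohan's holdings (Saoirse's stake shrinks), so Rohan is the only person who could newly come to control Redfern.
Rohan holds 80% of Redfern, so Rohan controls Redfern.
So Rohan already controls Redfern before the transaction.
After the purchase, Rohan's direct stake in Crestway rises to 7% + 64% = 71%, and Saoirse's stake falls to 29%.
Rohan controlled Redfern already, so this is not a new person acquiring control; every other person's position is unchanged or reduced.
No new person acquires control, so the clause is not triggered.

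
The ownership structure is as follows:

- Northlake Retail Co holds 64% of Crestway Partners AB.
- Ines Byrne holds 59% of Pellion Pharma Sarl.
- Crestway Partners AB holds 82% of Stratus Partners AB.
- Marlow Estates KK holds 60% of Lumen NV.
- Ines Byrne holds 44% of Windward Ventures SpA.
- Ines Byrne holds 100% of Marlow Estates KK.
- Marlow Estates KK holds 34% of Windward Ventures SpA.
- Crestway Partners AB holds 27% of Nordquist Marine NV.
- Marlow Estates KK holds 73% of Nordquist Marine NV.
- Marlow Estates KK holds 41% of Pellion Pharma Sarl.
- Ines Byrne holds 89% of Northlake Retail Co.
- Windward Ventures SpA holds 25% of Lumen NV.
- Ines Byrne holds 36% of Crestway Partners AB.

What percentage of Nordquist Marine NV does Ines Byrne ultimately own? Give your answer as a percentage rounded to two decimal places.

Ines reaches Nordquist along 3 paths.
Via Marlow: 100% × 73% = 73%.
Via Northlake → Crestway: 89% × 64% × 27% = 15.3792%.
Via Crestway: 36% × 27% = 9.72%.
Total: 73% + 15.3792% + 9.72% = 98.0992%.
Rounded: 98.10%.

98.10%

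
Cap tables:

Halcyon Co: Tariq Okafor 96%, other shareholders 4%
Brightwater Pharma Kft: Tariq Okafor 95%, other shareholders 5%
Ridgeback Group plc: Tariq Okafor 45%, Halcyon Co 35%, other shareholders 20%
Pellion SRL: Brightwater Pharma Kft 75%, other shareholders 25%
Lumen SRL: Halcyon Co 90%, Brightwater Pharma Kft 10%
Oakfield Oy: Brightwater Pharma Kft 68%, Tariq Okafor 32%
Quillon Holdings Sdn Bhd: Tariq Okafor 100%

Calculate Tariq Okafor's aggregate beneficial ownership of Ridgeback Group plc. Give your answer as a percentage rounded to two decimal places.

78.60%

Tariq reaches Ridgeback along 2 paths.
Direct stake: 45% = 45%.
Via Halcyon: 96% × 35% = 33.6%.
Total: 45% + 33.6% = 78.6%.
Rounded: 78.60%.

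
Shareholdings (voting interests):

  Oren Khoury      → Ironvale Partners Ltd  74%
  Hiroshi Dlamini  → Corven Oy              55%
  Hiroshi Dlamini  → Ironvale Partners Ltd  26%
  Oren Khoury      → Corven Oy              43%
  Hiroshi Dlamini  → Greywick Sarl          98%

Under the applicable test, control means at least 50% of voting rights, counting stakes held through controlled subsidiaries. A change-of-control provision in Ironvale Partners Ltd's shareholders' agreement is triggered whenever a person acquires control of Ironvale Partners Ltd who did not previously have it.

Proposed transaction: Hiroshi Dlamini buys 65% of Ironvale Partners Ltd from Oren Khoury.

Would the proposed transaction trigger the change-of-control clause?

The purchase adds only to Hiroshi's holdings (Oren's stake shrinks), so Hiroshi is the only person who could newly come to control Ironvale.
Hiroshi holds 55% of Corven, so Hiroshi controls Corven.
Hiroshi holds 98% of Greywick, so Hiroshi controls Greywick.
In Ironvale, Hiroshi's side holds only 26%, not ≥ 50%.
So before the transaction, Hiroshi does not control Ironvale.
After the purchase, Hiroshi's direct stake in Ironvale rises to 26% + 65% = 91%, and Oren's stake falls to 9%.
Hiroshi holds 91% of Ironvale, so Hiroshi controls Ironvale.
Hiroshi did not control Ironvale before and does after, so the clause is triggered.

Yes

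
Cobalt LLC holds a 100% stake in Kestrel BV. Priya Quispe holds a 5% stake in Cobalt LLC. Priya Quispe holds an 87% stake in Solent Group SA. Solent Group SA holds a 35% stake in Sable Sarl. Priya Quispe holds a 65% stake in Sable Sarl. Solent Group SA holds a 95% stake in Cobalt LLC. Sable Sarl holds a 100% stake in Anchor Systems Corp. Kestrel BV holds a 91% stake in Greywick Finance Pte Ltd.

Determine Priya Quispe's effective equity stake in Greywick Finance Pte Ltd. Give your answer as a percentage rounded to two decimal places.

79.76%

Priya reaches Greywick along 2 paths.
Via Solent → Cobalt → Kestrel: 87% × 95% × 100% × 91% = 75.2115%.
Via Cobalt → Kestrel: 5% × 100% × 91% = 4.55%.
Total: 75.2115% + 4.55% = 79.7615%.
Rounded: 79.76%.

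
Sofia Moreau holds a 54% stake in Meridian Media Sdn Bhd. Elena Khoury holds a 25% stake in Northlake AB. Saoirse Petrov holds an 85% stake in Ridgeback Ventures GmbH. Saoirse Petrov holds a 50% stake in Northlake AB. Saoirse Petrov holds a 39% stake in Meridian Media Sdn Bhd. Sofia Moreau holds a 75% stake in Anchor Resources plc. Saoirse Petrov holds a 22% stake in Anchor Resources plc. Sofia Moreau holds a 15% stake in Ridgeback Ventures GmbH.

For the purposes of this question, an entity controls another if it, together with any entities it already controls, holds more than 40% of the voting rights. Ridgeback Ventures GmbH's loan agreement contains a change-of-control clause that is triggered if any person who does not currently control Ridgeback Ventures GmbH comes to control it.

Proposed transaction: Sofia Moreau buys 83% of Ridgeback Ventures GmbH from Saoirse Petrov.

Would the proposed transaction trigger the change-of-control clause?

The purchase adds only to Sofia's holdings (Saoirse's stake shrinks), so Sofia is the only person who could newly come to control Ridgeback.
Sofia holds 75% of Anchor, so Sofia controls Anchor.
Sofia holds 54% of Meridian, so Sofia controls Meridian.
In Ridgeback, Sofia's side holds only 15%, not > 40%.
So before the transaction, Sofia does not control Ridgeback.
After the purchase, Sofia's direct stake in Ridgeback rises to 15% + 83% = 98%, and Saoirse's stake falls to 2%.
Sofia holds 98% of Ridgeback, so Sofia controls Ridgeback.
Sofia did not control Ridgeback before and does after, so the clause is triggered.

Yes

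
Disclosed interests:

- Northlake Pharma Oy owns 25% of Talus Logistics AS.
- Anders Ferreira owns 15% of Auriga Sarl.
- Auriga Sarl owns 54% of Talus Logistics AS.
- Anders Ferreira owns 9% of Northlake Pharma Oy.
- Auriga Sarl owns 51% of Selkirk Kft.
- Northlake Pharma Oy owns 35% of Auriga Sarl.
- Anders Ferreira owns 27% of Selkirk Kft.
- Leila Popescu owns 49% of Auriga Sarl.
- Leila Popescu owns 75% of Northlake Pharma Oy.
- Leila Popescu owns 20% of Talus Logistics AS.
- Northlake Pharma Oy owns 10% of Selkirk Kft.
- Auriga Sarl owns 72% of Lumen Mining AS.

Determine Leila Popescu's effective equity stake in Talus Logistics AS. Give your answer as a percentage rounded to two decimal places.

Leila reaches Talus along 4 paths.
Direct stake: 20% = 20%.
Via Auriga: 49% × 54% = 26.46%.
Via Northlake → Auriga: 75% × 35% × 54% = 14.175%.
Via Northlake: 75% × 25% = 18.75%.
Total: 20% + 26.46% + 14.175% + 18.75% = 79.385%.
Rounded: 79.39%.

79.39%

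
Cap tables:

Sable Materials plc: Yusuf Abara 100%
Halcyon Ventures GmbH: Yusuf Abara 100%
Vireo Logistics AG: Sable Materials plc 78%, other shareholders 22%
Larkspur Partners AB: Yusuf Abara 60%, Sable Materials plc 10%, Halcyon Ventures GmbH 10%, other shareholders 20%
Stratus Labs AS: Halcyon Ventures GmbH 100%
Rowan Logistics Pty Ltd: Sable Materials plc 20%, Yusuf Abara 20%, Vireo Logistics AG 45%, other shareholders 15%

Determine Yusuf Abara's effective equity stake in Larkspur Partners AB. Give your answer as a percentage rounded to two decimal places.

80.00%

Yusuf reaches Larkspur along 3 paths.
Direct stake: 60% = 60%.
Via Sable: 100% × 10% = 10%.
Via Halcyon: 100% × 10% = 10%.
Total: 60% + 10% + 10% = 80%.
Rounded: 80.00%.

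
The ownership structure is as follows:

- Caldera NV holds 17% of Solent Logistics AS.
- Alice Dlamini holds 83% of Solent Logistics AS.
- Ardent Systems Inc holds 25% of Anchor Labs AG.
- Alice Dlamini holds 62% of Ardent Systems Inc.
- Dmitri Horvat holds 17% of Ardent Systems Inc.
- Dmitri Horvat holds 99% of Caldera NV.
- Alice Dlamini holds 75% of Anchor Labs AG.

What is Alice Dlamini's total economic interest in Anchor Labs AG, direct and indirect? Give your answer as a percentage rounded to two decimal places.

90.50%

Alice reaches Anchor along 2 paths.
Via Ardent: 62% × 25% = 15.5%.
Direct stake: 75% = 75%.
Total: 15.5% + 75% = 90.5%.
Rounded: 90.50%.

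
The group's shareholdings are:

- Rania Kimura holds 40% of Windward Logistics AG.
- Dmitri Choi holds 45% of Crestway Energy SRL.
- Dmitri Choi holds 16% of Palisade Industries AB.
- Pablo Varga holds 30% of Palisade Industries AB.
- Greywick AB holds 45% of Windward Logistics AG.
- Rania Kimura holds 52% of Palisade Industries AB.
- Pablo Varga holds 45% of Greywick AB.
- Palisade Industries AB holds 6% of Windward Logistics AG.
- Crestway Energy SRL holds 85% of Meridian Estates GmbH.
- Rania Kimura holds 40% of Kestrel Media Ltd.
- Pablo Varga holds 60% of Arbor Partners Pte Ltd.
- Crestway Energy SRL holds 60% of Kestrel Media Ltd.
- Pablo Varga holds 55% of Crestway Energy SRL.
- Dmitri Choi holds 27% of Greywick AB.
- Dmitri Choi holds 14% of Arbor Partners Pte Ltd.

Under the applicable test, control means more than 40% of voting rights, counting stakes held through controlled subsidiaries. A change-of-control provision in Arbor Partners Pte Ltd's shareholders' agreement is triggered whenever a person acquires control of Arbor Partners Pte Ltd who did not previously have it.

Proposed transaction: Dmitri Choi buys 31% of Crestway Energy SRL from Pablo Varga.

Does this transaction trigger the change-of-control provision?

The purchase adds only to Dmitri's holdings (Pablo's stake shrinks), so Dmitri is the only person who could newly come to control Arbor.
Dmitri holds 45% of Crestway, so Dmitri controls Crestway.
Crestway holds 60% of Kestrel, so Dmitri controls Kestrel.
Crestway holds 85% of Meridian, so Dmitri controls Meridian.
In Arbor, Dmitri's side holds only 14%, not > 40%.
So before the transaction, Dmitri does not control Arbor.
After the purchase, Dmitri's direct stake in Crestway rises to 45% + 31% = 76%, and Pablo's stake falls to 24%.
Dmitri holds 76% of Crestway, so Dmitri controls Crestway.
After the transaction, Dmitri's side holds 14% of Arbor, not > 40%, so Dmitri still does not control Arbor.
No new person acquires control, so the clause is not triggered.

No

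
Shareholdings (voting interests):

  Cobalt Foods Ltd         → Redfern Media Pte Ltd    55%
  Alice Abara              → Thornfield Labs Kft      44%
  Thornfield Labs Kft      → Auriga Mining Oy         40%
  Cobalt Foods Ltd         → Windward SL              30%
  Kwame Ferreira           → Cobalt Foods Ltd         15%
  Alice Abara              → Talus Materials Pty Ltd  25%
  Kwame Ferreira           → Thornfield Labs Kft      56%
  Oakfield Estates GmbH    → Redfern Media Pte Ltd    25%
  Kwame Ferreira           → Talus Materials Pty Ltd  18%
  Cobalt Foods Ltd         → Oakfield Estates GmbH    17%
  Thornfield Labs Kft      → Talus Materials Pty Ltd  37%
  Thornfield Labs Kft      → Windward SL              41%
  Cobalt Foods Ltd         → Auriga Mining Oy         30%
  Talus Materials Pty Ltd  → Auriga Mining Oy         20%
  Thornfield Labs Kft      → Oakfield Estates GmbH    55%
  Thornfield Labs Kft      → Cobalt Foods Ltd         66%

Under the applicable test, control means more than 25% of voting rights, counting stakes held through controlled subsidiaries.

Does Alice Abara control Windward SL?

Yes

Alice holds 44% of Thornfield, so Alice controls Thornfield.
Thornfield holds 66% of Cobalt, so Alice controls Cobalt.
Cobalt and Thornfield together hold 30% + 41% = 71% of Windward, so Alice controls Windward.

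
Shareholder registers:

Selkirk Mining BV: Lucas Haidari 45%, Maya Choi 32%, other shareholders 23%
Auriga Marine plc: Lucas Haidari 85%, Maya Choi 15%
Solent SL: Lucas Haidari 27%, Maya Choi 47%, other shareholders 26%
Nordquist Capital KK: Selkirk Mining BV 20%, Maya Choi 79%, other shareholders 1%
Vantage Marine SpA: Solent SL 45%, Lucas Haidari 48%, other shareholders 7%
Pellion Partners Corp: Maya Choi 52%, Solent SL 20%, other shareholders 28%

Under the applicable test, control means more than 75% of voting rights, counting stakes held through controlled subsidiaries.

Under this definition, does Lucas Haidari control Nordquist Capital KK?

Lucas holds 85% of Auriga, so Lucas controls Auriga.
Neither Lucas nor any entity Lucas controls holds any voting interest in Nordquist.
So Lucas does not control Nordquist.

No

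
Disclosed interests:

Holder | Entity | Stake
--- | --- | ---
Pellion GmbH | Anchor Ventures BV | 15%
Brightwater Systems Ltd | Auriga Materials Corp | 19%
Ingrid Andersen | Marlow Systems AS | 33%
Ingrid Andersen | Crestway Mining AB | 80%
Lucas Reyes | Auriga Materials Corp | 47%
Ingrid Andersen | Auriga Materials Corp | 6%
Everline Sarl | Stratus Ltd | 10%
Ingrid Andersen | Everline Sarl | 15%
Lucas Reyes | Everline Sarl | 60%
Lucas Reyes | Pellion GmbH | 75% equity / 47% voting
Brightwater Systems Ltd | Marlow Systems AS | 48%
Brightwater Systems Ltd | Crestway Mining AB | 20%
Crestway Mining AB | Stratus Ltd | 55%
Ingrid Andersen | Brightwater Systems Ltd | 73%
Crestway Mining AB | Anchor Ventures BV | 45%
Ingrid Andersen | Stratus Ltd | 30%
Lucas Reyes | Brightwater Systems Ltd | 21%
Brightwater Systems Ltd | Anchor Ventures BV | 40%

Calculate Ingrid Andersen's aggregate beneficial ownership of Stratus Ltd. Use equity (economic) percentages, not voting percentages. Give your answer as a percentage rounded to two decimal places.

Ingrid reaches Stratus along 4 paths.
Via Crestway: 80% × 55% = 44%.
Via Brightwater → Crestway: 73% × 20% × 55% = 8.03%.
Via Everline: 15% × 10% = 1.5%.
Direct stake: 30% = 30%.
Total: 44% + 8.03% + 1.5% + 30% = 83.53%.

83.53%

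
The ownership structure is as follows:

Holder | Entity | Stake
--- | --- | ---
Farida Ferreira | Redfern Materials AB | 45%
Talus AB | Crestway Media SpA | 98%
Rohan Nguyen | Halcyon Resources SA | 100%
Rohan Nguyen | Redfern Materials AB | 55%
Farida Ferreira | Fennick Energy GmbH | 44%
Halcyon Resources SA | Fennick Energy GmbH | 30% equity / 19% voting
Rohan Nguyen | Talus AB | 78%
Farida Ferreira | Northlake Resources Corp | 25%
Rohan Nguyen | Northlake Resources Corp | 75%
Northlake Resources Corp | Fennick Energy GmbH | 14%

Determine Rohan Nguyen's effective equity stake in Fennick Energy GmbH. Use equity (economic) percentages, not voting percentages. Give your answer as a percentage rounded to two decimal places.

Rohan reaches Fennick along 2 paths.
Via Halcyon: 100% × 30% = 30%.
Via Northlake: 75% × 14% = 10.5%.
Total: 30% + 10.5% = 40.5%.
Rounded: 40.50%.

40.50%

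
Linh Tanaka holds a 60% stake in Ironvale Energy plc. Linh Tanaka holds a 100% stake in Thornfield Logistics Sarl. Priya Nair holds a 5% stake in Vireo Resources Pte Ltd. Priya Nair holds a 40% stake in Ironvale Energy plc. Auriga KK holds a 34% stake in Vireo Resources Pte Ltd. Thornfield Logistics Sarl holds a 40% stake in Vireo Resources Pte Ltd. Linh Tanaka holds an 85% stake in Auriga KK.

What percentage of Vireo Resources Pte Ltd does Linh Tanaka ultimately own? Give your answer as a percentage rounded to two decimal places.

Linh reaches Vireo along 2 paths.
Via Auriga: 85% × 34% = 28.9%.
Via Thornfield: 100% × 40% = 40%.
Total: 28.9% + 40% = 68.9%.
Rounded: 68.90%.

68.90%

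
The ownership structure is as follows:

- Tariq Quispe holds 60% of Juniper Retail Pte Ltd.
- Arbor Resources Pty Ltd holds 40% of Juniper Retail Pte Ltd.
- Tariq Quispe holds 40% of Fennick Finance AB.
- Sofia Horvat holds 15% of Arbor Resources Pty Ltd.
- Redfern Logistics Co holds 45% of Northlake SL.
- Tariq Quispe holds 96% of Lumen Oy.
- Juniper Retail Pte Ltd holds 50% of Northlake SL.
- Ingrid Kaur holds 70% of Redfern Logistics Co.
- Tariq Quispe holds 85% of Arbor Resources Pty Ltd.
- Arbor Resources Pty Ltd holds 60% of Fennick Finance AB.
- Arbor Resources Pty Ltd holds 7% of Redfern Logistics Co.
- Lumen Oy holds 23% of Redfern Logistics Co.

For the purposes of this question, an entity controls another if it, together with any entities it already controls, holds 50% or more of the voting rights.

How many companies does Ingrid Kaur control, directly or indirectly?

1

Ingrid holds 70% of Redfern, so Ingrid controls Redfern.
No other company's threshold is met.
Ingrid controls 1 company.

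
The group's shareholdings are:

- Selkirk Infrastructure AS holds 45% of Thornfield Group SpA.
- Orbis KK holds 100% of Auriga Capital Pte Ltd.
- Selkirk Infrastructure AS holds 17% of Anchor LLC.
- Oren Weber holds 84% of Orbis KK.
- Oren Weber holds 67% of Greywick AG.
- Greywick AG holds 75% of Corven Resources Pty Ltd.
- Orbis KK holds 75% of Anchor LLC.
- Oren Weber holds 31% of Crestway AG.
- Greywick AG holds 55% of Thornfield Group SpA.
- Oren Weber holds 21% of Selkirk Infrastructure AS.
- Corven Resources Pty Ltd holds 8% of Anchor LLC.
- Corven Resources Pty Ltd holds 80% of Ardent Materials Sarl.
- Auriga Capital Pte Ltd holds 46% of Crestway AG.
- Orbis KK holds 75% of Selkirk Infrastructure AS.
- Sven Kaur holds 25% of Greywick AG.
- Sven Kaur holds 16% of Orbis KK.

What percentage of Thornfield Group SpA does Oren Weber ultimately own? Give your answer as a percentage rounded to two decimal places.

Oren reaches Thornfield along 3 paths.
Via Orbis → Selkirk: 84% × 75% × 45% = 28.35%.
Via Selkirk: 21% × 45% = 9.45%.
Via Greywick: 67% × 55% = 36.85%.
Total: 28.35% + 9.45% + 36.85% = 74.65%.

74.65%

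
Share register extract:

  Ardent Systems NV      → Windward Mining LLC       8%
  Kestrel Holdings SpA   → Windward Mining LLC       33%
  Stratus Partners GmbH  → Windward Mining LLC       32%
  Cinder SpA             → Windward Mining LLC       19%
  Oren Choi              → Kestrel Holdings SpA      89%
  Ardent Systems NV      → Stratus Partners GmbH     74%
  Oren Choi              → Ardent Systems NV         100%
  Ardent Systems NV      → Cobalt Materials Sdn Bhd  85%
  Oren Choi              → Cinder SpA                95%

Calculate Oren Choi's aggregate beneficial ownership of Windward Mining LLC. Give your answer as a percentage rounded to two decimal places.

Oren reaches Windward along 4 paths.
Via Ardent → Stratus: 100% × 74% × 32% = 23.68%.
Via Cinder: 95% × 19% = 18.05%.
Via Kestrel: 89% × 33% = 29.37%.
Via Ardent: 100% × 8% = 8%.
Total: 23.68% + 18.05% + 29.37% + 8% = 79.1%.
Rounded: 79.10%.

79.10%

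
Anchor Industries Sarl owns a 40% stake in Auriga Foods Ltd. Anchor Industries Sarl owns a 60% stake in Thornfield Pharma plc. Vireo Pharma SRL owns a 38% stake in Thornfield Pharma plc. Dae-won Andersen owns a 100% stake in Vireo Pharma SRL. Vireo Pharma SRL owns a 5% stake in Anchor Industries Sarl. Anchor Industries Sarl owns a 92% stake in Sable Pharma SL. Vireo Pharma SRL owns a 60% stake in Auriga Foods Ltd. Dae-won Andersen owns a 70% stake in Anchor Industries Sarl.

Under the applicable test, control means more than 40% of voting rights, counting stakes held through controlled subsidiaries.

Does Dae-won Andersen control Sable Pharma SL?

Dae-won holds 100% of Vireo, so Dae-won controls Vireo.
Vireo and Dae-won together hold 5% + 70% = 75% of Anchor, so Dae-won controls Anchor.
Anchor holds 92% of Sable, so Dae-won controls Sable.

Yes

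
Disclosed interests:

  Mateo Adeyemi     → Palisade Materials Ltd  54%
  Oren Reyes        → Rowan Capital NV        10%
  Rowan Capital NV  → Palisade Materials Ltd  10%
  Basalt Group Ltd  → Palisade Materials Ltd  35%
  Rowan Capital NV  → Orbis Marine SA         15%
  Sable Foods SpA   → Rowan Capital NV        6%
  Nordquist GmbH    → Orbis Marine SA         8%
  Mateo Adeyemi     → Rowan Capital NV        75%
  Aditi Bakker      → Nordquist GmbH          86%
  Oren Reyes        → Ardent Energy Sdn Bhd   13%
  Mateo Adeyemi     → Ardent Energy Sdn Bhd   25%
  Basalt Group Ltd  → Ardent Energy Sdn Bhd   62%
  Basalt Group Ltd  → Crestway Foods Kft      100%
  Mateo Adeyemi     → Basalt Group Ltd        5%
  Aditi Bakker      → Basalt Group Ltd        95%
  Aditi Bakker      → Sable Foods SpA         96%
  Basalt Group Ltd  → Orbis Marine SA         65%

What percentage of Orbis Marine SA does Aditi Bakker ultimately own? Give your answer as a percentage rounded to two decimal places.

Aditi reaches Orbis along 3 paths.
Via Sable → Rowan: 96% × 6% × 15% = 0.864%.
Via Basalt: 95% × 65% = 61.75%.
Via Nordquist: 86% × 8% = 6.88%.
Total: 0.864% + 61.75% + 6.88% = 69.494%.
Rounded: 69.49%.

69.49%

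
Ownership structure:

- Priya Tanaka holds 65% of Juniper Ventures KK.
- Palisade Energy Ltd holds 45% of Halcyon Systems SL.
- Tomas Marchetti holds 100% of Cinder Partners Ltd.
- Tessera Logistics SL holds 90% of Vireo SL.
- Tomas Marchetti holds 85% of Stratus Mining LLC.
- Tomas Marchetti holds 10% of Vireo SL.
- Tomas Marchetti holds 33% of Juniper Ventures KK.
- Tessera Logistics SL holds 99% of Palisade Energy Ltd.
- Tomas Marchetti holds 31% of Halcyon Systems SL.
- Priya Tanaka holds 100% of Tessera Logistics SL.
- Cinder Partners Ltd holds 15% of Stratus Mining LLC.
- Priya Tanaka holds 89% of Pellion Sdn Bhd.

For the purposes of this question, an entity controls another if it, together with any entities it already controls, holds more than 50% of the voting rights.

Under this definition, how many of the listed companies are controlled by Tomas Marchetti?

2

Tomas holds 100% of Cinder, so Tomas controls Cinder.
Tomas and Cinder together hold 85% + 15% = 100% of Stratus, so Tomas controls Stratus.
No other company's threshold is met.
Tomas controls 2 companies.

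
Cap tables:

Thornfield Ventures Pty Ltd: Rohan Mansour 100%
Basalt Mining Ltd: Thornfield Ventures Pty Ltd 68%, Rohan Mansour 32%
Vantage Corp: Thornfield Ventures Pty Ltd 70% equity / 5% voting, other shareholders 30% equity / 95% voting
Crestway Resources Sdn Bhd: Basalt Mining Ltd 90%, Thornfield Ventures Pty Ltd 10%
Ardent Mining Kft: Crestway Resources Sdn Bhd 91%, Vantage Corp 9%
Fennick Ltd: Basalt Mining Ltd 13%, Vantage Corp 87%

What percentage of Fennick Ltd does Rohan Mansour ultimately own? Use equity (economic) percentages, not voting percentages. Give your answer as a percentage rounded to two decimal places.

73.90%

Rohan reaches Fennick along 3 paths.
Via Thornfield → Basalt: 100% × 68% × 13% = 8.84%.
Via Basalt: 32% × 13% = 4.16%.
Via Thornfield → Vantage: 100% × 70% × 87% = 60.9%.
Total: 8.84% + 4.16% + 60.9% = 73.9%.
Rounded: 73.90%.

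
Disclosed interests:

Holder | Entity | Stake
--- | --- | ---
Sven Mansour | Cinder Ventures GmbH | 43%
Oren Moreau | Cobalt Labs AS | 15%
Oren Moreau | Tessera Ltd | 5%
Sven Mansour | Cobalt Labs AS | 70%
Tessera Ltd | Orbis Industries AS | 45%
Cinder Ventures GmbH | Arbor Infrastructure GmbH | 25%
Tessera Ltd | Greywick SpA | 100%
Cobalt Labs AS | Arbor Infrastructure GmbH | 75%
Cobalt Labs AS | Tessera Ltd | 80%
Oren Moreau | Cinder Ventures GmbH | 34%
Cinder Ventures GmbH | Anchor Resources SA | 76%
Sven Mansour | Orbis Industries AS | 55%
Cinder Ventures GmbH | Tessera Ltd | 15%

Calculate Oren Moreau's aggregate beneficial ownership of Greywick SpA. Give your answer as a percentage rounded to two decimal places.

22.10%

Oren reaches Greywick along 3 paths.
Via Tessera: 5% × 100% = 5%.
Via Cobalt → Tessera: 15% × 80% × 100% = 12%.
Via Cinder → Tessera: 34% × 15% × 100% = 5.1%.
Total: 5% + 12% + 5.1% = 22.1%.
Rounded: 22.10%.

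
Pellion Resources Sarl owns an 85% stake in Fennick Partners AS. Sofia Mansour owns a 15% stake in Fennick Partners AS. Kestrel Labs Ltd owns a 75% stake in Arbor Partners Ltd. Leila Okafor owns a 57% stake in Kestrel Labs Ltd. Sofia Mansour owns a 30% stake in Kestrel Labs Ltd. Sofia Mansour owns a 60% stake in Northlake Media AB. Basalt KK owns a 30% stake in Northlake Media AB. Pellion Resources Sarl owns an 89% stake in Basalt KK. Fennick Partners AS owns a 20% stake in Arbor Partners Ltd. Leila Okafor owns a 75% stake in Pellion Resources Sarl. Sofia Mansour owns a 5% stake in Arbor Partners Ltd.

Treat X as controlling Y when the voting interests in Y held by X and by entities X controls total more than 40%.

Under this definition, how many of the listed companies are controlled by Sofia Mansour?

1

Sofia holds 60% of Northlake, so Sofia controls Northlake.
No other company's threshold is met.
Sofia controls 1 company.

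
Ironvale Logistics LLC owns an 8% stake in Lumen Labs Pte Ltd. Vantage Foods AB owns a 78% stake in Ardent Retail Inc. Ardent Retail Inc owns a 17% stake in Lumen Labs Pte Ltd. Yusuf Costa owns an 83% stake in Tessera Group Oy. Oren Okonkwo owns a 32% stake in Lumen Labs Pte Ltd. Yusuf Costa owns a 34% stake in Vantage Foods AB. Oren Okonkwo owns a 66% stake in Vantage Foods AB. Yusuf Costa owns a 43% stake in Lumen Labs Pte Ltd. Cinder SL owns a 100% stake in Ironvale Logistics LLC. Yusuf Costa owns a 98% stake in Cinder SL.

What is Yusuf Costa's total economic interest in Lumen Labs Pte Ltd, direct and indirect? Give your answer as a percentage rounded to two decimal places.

55.35%

Yusuf reaches Lumen along 3 paths.
Via Vantage → Ardent: 34% × 78% × 17% = 4.5084%.
Direct stake: 43% = 43%.
Via Cinder → Ironvale: 98% × 100% × 8% = 7.84%.
Total: 4.5084% + 43% + 7.84% = 55.3484%.
Rounded: 55.35%.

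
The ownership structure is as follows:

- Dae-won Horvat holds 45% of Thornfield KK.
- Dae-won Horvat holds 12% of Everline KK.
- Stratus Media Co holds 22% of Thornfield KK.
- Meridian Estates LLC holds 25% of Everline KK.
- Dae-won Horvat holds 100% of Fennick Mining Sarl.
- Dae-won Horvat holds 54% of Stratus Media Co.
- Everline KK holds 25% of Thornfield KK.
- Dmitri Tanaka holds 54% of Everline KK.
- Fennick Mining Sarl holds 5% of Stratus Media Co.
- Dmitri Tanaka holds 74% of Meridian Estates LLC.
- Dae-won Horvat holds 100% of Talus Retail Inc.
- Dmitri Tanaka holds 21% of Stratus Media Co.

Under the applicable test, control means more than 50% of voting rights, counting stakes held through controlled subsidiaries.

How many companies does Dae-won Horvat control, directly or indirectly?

Dae-won holds 100% of Fennick, so Dae-won controls Fennick.
Dae-won holds 100% of Talus, so Dae-won controls Talus.
Fennick and Dae-won together hold 5% + 54% = 59% of Stratus, so Dae-won controls Stratus.
Dae-won and Stratus together hold 45% + 22% = 67% of Thornfield, so Dae-won controls Thornfield.
No other company's threshold is met.
Dae-won controls 4 companies.

4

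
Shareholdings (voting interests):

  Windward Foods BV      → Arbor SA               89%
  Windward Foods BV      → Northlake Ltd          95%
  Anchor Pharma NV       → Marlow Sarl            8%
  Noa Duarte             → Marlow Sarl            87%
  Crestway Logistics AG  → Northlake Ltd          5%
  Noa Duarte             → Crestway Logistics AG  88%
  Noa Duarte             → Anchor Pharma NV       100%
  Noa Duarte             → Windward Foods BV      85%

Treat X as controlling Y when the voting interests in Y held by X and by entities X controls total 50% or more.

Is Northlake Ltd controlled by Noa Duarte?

Noa holds 88% of Crestway, so Noa controls Crestway.
Noa holds 85% of Windward, so Noa controls Windward.
Windward and Crestway together hold 95% + 5% = 100% of Northlake, so Noa controls Northlake.

Yes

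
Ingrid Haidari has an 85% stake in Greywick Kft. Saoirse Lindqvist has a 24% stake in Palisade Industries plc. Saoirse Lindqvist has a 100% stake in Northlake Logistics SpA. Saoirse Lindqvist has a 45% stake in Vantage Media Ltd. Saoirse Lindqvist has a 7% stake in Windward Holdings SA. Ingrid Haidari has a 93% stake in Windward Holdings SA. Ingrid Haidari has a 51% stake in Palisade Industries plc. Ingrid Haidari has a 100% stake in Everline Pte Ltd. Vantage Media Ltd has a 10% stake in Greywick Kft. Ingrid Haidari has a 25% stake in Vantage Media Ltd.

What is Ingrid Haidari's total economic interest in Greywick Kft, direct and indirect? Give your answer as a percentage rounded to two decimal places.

Ingrid reaches Greywick along 2 paths.
Direct stake: 85% = 85%.
Via Vantage: 25% × 10% = 2.5%.
Total: 85% + 2.5% = 87.5%.
Rounded: 87.50%.

87.50%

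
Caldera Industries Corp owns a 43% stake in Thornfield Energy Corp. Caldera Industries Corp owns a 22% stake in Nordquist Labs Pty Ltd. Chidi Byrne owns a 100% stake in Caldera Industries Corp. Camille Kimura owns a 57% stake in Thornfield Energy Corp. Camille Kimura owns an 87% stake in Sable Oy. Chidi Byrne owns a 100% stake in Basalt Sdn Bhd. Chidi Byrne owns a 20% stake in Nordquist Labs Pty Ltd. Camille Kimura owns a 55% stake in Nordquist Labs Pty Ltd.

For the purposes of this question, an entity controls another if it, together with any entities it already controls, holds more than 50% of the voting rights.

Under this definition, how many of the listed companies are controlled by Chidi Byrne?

2

Chidi holds 100% of Caldera, so Chidi controls Caldera.
Chidi holds 100% of Basalt, so Chidi controls Basalt.
No other company's threshold is met.
Chidi controls 2 companies.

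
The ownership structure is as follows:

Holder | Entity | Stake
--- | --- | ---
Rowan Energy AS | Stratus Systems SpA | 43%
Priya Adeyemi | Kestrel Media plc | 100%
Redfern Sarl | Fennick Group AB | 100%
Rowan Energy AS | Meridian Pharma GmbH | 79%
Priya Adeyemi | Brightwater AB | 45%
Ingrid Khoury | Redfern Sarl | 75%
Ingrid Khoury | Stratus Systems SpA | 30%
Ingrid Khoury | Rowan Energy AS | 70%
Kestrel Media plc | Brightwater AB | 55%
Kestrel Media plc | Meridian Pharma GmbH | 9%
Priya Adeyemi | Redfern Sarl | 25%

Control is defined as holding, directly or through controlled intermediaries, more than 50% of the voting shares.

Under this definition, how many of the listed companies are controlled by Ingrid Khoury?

5

Ingrid holds 75% of Redfern, so Ingrid controls Redfern.
Ingrid holds 70% of Rowan, so Ingrid controls Rowan.
Rowan and Ingrid together hold 43% + 30% = 73% of Stratus, so Ingrid controls Stratus.
Rowan holds 79% of Meridian, so Ingrid controls Meridian.
Redfern holds 100% of Fennick, so Ingrid controls Fennick.
No other company's threshold is met.
Ingrid controls 5 companies.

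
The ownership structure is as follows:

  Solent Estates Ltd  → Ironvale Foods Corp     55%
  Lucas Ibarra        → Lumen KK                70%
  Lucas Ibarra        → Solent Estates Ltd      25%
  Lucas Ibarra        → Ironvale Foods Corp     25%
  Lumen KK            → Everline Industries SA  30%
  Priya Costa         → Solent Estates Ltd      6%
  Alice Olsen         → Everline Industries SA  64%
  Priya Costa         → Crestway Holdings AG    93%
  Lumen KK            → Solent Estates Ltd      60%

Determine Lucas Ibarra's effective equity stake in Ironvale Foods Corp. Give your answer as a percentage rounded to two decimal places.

Lucas reaches Ironvale along 3 paths.
Direct stake: 25% = 25%.
Via Solent: 25% × 55% = 13.75%.
Via Lumen → Solent: 70% × 60% × 55% = 23.1%.
Total: 25% + 13.75% + 23.1% = 61.85%.

61.85%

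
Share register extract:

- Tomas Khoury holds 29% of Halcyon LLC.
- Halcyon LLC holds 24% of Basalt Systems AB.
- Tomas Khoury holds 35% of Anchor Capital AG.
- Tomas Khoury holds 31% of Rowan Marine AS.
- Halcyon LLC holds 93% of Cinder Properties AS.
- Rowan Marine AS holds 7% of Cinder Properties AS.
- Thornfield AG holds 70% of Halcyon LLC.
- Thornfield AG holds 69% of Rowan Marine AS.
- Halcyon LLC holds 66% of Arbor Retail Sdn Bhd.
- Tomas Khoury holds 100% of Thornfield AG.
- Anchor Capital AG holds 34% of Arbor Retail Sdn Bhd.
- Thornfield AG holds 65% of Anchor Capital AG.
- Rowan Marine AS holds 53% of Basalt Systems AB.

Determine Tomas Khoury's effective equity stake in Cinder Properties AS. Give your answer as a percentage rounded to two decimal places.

99.07%

Tomas reaches Cinder along 4 paths.
Via Thornfield → Rowan: 100% × 69% × 7% = 4.83%.
Via Rowan: 31% × 7% = 2.17%.
Via Thornfield → Halcyon: 100% × 70% × 93% = 65.1%.
Via Halcyon: 29% × 93% = 26.97%.
Total: 4.83% + 2.17% + 65.1% + 26.97% = 99.07%.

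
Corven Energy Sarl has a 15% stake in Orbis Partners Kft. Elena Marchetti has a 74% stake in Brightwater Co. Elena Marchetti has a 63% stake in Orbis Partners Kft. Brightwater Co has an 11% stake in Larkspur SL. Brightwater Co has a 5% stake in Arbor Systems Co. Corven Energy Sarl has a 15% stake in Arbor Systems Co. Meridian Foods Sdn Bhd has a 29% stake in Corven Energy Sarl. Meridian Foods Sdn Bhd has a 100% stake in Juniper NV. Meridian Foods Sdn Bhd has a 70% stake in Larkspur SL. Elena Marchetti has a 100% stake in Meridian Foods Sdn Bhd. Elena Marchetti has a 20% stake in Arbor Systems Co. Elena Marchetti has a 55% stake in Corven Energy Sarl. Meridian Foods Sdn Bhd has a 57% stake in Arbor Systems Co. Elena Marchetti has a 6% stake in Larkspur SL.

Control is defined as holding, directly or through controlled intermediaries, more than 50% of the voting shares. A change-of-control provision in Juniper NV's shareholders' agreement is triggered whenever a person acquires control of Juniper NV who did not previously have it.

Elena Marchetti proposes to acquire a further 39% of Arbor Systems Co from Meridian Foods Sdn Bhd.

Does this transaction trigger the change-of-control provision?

No

The purchase adds only to Elena's holdings (Meridian's stake shrinks), so Elena is the only person who could newly come to control Juniper.
Elena holds 100% of Meridian, so Elena controls Meridian.
Meridian holds 100% of Juniper, so Elena controls Juniper.
So Elena already controls Juniper before the transaction.
After the purchase, Elena's direct stake in Arbor rises to 20% + 39% = 59%, and Meridian's stake falls to 18%.
Elena controlled Juniper already, so this is not a new person acquiring control; every other person's position is unchanged or reduced.
No new person acquires control, so the clause is not triggered.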